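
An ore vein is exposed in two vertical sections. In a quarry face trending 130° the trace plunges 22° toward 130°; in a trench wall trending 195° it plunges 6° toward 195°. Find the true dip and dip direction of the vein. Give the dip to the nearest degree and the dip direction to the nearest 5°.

true dip 22°, dip direction 120°

The two traces are lines in the plane: v₁ = (sin 130°·cos 22°, cos 130°·cos 22°, −sin 22°), v₂ = (sin 195°·cos 6°, cos 195°·cos 6°, −sin 6°).
Cross product v₁ × v₂ gives the pole to the plane: n ∝ (0.298, -0.171, 0.836).
Dip δ = arctan(|n_h|/n_z) = arctan(0.343/0.836) = 22.3°.
Dip direction = azimuth of (n_x, n_y) = atan2(0.298, -0.171) = 120°.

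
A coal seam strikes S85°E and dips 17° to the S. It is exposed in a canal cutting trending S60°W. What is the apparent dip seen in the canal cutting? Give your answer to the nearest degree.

Angle between strike (S85°E) and section (S60°W): β = 35°.
tan α = tan 17° × sin 35° = 0.3057 × 0.5736 = 0.1754
apparent dip = arctan 0.1754 = 9.95°

10°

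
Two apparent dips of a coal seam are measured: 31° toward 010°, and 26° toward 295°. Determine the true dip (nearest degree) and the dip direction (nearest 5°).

true dip 35°, dip direction 340°

Represent each trace as a vector plunging at its apparent dip toward its trend (east-north-up frame): v₁ = (0.149, 0.844, -0.515), v₂ = (-0.815, 0.380, -0.438).
Cross product v₁ × v₂ gives the pole to the plane: n ∝ (-0.174, 0.485, 0.744).
Dip δ = arctan(|n_h|/n_z) = arctan(0.515/0.744) = 34.7°.
The horizontal component of n points toward azimuth atan2(n_x, n_y) = 340°, the dip direction.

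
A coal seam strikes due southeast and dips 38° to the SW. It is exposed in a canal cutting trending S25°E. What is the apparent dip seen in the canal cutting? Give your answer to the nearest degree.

15°

The strike is due southeast and the section trends S25°E; the acute angle between them is β = 20°.
tan(apparent dip) = tan 38° · sin 20° = 0.2672
α = arctan(0.2672) = 14.96°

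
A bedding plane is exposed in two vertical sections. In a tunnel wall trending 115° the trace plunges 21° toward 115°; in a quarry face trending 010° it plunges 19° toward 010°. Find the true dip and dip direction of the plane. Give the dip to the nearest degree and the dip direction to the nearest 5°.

true dip 31°, dip direction 065°

The two traces are lines in the plane: v₁ = (sin 115°·cos 21°, cos 115°·cos 21°, −sin 21°), v₂ = (sin 10°·cos 19°, cos 10°·cos 19°, −sin 19°).
The plane normal is n = v₁ × v₂ ∝ (0.462, 0.217, 0.853).
Dip δ = arctan(|n_h|/n_z) = arctan(0.510/0.853) = 30.9°.
The horizontal component of n points toward azimuth atan2(n_x, n_y) = 65°, the dip direction.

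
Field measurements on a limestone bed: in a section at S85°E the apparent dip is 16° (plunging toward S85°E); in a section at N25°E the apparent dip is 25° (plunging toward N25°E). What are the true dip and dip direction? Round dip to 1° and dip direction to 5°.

true dip 26°, dip direction 040°

Represent each trace as a vector plunging at its apparent dip toward its trend (east-north-up frame): v₁ = (0.958, -0.084, -0.276), v₂ = (0.383, 0.821, -0.423).
n = v₁ × v₂ = (0.262, 0.299, 0.819) (taken with n_z > 0).
tan δ = √(n_x²+n_y²)/n_z = 0.398/0.819, so δ = 25.9°.
The horizontal component of n points toward azimuth atan2(n_x, n_y) = 41°, the dip direction.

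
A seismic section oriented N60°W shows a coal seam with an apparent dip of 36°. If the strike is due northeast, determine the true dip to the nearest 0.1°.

β = acute angle between strike due northeast and section N60°W = 75°.
tan δ = tan α / sin β = tan 36° / sin 75° = 0.7265 / 0.9659 = 0.7522
true dip = arctan 0.7522 = 36.95°

36.9°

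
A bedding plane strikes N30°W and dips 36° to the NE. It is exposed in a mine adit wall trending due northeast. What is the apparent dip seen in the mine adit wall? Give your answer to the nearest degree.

The section lies 75° from the strike.
tan α = tan 36° × sin 75° = 0.7265 × 0.9659 = 0.7018
α = arctan(0.7018) = 35.06°

35°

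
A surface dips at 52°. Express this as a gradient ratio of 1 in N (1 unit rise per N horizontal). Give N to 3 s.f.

1 : N means tan θ = 1/N, so N = 1/tan 52° = 1/1.2799

1 in 0.781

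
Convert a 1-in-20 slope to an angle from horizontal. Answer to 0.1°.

tan θ = 1/20 = 0.0500
θ = arctan(0.0500) = 2.86°

2.9°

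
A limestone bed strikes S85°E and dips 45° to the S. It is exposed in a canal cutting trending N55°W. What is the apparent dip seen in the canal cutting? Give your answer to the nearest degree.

The strike is S85°E and the section trends N55°W; the acute angle between them is β = 30°.
tan(apparent dip) = tan 45° · sin 30° = 0.5000
α = arctan(0.5000) = 26.57°

27°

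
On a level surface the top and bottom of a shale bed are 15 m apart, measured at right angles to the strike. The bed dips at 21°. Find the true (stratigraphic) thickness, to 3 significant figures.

True thickness t = w · sin(dip) = 15 × sin 21°
t = 15 × 0.3584 = 5.376 m

5.38 m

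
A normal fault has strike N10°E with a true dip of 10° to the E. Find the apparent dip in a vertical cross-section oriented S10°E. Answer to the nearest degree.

3°

The strike is N10°E and the section trends S10°E; the acute angle between them is β = 20°.
tan α = tan 10° × sin 20° = 0.1763 × 0.3420 = 0.0603
α = arctan(0.0603) = 3.45°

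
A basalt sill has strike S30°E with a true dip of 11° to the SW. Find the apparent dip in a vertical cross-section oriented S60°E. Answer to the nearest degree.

The section lies 30° from the strike.
tan(apparent dip) = tan 11° · sin 30° = 0.0972
apparent dip = arctan 0.0972 = 5.55°

6°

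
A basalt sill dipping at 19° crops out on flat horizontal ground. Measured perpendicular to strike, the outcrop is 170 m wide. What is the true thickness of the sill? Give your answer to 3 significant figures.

True thickness t = w · sin(dip) = 170 × sin 19°
t = 170 × 0.3256 = 55.347 m

55.3 m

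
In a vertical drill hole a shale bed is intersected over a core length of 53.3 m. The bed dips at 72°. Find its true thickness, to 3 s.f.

16.5 m

True thickness t = h · cos(dip) = 53.3 × cos 72°
t = 53.3 × 0.3090 = 16.471 m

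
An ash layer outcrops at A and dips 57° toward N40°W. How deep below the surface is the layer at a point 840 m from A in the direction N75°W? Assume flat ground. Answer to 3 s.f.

The hole lies 35° from the dip direction, so the down-dip offset is 840 × cos 35° = 688.09 m.
Depth = down-dip offset × tan(dip) = 688.09 × tan 57° = 688.09 × 1.5399
Depth = 1059.56 m

1060 m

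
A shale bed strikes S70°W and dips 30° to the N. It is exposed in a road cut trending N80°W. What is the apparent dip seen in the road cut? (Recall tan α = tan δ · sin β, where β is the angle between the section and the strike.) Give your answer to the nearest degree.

The strike is S70°W and the section trends N80°W; the acute angle between them is β = 30°.
tan(apparent dip) = tan 30° · sin 30° = 0.2887
α = arctan(0.2887) = 16.10°

16°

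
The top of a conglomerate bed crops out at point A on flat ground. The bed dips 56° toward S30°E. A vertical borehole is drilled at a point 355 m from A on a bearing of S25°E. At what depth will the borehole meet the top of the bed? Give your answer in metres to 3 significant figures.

524 m

The hole lies 5° from the dip direction, so the down-dip offset is 355 × cos 5° = 353.65 m.
Depth = down-dip offset × tan(dip) = 353.65 × tan 56° = 353.65 × 1.4826
Depth = 524.31 m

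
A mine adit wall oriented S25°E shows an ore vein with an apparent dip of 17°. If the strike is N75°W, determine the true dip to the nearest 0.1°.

The section is 50° from the strike.
tan δ = tan α / sin β = tan 17° / sin 50° = 0.3057 / 0.7660 = 0.3991
δ = arctan(0.3991) = 21.76°

21.8°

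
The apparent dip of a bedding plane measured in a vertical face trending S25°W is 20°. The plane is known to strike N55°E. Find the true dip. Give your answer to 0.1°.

36.1°

β = acute angle between strike N55°E and section S25°W = 30°.
tan(true dip) = tan 20° / sin 30° = 0.7279
true dip = arctan 0.7279 = 36.05°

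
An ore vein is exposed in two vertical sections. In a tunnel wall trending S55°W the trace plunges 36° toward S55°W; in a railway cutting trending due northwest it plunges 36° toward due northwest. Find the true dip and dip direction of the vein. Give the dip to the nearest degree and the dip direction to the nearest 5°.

true dip 43°, dip direction 275°

The two traces are lines in the plane: v₁ = (sin 235°·cos 36°, cos 235°·cos 36°, −sin 36°), v₂ = (sin 315°·cos 36°, cos 315°·cos 36°, −sin 36°).
The plane normal is n = v₁ × v₂ ∝ (-0.609, 0.053, 0.645).
tan δ = √(n_x²+n_y²)/n_z = 0.611/0.645, so δ = 43.5°.
Dip direction = atan2(-0.609, 0.053) = 275° (azimuth of n's horizontal projection).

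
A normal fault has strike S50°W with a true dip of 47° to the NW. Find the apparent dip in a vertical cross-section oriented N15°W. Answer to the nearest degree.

The section lies 65° from the strike.
tan α = tan 47° × sin 65° = 1.0724 × 0.9063 = 0.9719
apparent dip = arctan 0.9719 = 44.18°

44°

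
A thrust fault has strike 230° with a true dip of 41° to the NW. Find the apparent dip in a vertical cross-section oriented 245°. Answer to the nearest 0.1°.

The section lies 15° from the strike.
tan α = tan 41° × sin 15° = 0.8693 × 0.2588 = 0.2250
apparent dip = arctan 0.2250 = 12.68°

12.7°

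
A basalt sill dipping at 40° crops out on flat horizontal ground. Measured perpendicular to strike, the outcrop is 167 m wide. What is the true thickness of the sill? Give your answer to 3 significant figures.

True thickness t = w · sin(dip) = 167 × sin 40°
t = 167 × 0.6428 = 107.346 m

107 m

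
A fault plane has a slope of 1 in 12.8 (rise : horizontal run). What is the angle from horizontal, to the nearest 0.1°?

4.5°

tan θ = 1/12.8 = 0.0781
θ = arctan(0.0781) = 4.47°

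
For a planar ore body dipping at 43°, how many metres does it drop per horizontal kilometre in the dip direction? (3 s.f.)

drop per km = 1000 × tan 43° = 1000 × 0.9325

933 m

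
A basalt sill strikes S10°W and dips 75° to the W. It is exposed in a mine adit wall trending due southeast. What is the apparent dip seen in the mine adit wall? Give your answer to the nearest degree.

The strike is S10°W and the section trends due southeast; the acute angle between them is β = 55°.
tan α = tan 75° × sin 55° = 3.7321 × 0.8192 = 3.0571
apparent dip = arctan 3.0571 = 71.89°

72°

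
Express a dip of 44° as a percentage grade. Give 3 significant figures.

96.6%

grade % = 100 × tan 44° = 100 × 0.9657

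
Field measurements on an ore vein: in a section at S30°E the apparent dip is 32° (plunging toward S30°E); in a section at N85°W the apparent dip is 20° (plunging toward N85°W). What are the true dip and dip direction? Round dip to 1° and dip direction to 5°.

true dip 47°, dip direction 205°

Represent each trace as a vector plunging at its apparent dip toward its trend (east-north-up frame): v₁ = (0.424, -0.734, -0.530), v₂ = (-0.936, 0.082, -0.342).
The plane normal is n = v₁ × v₂ ∝ (-0.295, -0.641, 0.653).
Dip δ = arctan(|n_h|/n_z) = arctan(0.706/0.653) = 47.2°.
Dip direction = atan2(-0.295, -0.641) = 205° (azimuth of n's horizontal projection).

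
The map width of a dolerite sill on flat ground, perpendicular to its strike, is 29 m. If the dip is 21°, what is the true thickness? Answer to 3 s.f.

True thickness t = w · sin(dip) = 29 × sin 21°
t = 29 × 0.3584 = 10.393 m

10.4 m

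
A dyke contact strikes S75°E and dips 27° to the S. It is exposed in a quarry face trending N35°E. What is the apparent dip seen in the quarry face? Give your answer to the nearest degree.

Angle between strike (S75°E) and section (N35°E): β = 70°.
tan α = tan 27° × sin 70° = 0.5095 × 0.9397 = 0.4788
apparent dip = arctan 0.4788 = 25.58°

26°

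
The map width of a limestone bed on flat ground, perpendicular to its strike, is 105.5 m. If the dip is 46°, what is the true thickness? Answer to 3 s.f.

75.9 m

True thickness t = w · sin(dip) = 105.5 × sin 46°
t = 105.5 × 0.7193 = 75.890 m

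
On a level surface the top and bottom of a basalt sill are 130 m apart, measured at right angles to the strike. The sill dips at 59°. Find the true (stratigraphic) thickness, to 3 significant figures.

111 m

True thickness t = w · sin(dip) = 130 × sin 59°
t = 130 × 0.8572 = 111.432 m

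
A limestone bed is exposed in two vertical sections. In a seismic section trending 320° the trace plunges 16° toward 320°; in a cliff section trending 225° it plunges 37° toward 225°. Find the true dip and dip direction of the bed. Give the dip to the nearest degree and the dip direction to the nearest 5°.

true dip 40°, dip direction 250°

Each apparent-dip line lies in the plane. As unit vectors (x east, y north, z up), v₁ plunges 16°→320° and v₂ plunges 37°→225°.
n = v₁ × v₂ = (-0.599, -0.216, 0.765) (taken with n_z > 0).
tan δ = √(n_x²+n_y²)/n_z = 0.637/0.765, so δ = 39.8°.
Dip direction = atan2(-0.599, -0.216) = 250° (azimuth of n's horizontal projection).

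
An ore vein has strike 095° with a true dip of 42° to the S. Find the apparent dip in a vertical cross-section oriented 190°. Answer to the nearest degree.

42°

Angle between strike (095°) and section (190°): β = 85°.
tan α = tan 42° × sin 85° = 0.9004 × 0.9962 = 0.8970
apparent dip = arctan 0.8970 = 41.89°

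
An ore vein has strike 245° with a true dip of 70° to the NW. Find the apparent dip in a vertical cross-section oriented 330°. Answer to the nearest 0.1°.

69.9°

The strike is 245° and the section trends 330°; the acute angle between them is β = 85°.
tan α = tan 70° × sin 85° = 2.7475 × 0.9962 = 2.7370
α = arctan(2.7370) = 69.93°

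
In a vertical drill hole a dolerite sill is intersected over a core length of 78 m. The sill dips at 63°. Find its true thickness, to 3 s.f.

35.4 m

True thickness t = h · cos(dip) = 78 × cos 63°
t = 78 × 0.4540 = 35.411 m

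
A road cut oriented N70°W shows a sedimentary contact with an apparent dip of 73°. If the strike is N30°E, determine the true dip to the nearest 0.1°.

The section is 80° from the strike.
tan δ = tan α / sin β = tan 73° / sin 80° = 3.2709 / 0.9848 = 3.3213
δ = arctan(3.3213) = 73.24°

73.2°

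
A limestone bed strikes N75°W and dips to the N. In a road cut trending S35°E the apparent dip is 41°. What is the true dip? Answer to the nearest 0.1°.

53.5°

β = acute angle between strike N75°W and section S35°E = 40°.
tan(true dip) = tan 41° / sin 40° = 1.3524
δ = arctan(1.3524) = 53.52°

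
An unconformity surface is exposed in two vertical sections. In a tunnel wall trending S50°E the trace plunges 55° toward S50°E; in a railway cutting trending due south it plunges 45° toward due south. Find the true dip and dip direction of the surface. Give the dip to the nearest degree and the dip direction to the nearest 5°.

Each apparent-dip line lies in the plane. As unit vectors (x east, y north, z up), v₁ plunges 55°→S50°E and v₂ plunges 45°→due south.
Cross product v₁ × v₂ gives the pole to the plane: n ∝ (0.319, -0.311, 0.311).
Dip δ = arctan(|n_h|/n_z) = arctan(0.445/0.311) = 55.1°.
Dip direction = azimuth of (n_x, n_y) = atan2(0.319, -0.311) = 134°.

true dip 55°, dip direction 135°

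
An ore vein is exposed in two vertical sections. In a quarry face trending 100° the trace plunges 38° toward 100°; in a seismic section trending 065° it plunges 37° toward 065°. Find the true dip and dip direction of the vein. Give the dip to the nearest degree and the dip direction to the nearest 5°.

true dip 39°, dip direction 085°

Each apparent-dip line lies in the plane. As unit vectors (x east, y north, z up), v₁ plunges 38°→100° and v₂ plunges 37°→065°.
Cross product v₁ × v₂ gives the pole to the plane: n ∝ (0.290, 0.021, 0.361).
True dip = arccos(n_z / |n|) = arccos(0.7786) = 38.9°.
The horizontal component of n points toward azimuth atan2(n_x, n_y) = 86°, the dip direction.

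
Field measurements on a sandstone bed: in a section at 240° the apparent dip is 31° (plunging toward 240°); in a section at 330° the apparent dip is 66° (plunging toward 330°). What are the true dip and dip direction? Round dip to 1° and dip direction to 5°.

Each apparent-dip line lies in the plane. As unit vectors (x east, y north, z up), v₁ plunges 31°→240° and v₂ plunges 66°→330°.
The plane normal is n = v₁ × v₂ ∝ (-0.573, 0.573, 0.349).
True dip = arccos(n_z / |n|) = arccos(0.3951) = 66.7°.
The horizontal component of n points toward azimuth atan2(n_x, n_y) = 315°, the dip direction.

true dip 67°, dip direction 315°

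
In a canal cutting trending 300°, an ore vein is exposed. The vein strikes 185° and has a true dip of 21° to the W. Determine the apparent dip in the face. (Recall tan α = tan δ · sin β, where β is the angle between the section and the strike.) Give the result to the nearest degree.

Angle between strike (185°) and section (300°): β = 65°.
tan(apparent dip) = tan 21° · sin 65° = 0.3479
apparent dip = arctan 0.3479 = 19.18°

19°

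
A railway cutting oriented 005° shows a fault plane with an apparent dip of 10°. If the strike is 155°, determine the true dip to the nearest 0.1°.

β = acute angle between strike 155° and section 005° = 30°.
tan δ = tan α / sin β = tan 10° / sin 30° = 0.1763 / 0.5000 = 0.3527
true dip = arctan 0.3527 = 19.43°

19.4°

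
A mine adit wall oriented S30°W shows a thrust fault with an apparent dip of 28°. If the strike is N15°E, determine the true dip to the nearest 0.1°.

64.0°

β = acute angle between strike N15°E and section S30°W = 15°.
tan(true dip) = tan 28° / sin 15° = 2.0544
true dip = arctan 2.0544 = 64.04°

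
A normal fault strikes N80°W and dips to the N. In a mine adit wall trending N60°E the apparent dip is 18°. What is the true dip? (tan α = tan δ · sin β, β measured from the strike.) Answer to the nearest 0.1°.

26.8°

β = acute angle between strike N80°W and section N60°E = 40°.
tan δ = tan α / sin β = tan 18° / sin 40° = 0.3249 / 0.6428 = 0.5055
δ = arctan(0.5055) = 26.82°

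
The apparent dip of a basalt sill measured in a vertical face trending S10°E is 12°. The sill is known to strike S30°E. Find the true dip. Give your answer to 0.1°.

β = acute angle between strike S30°E and section S10°E = 20°.
tan δ = tan α / sin β = tan 12° / sin 20° = 0.2126 / 0.3420 = 0.6215
δ = arctan(0.6215) = 31.86°

31.9°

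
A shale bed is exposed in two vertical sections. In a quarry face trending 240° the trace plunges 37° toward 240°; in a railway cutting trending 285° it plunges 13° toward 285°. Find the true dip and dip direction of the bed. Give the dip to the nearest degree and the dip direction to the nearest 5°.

Represent each trace as a vector plunging at its apparent dip toward its trend (east-north-up frame): v₁ = (-0.692, -0.399, -0.602), v₂ = (-0.941, 0.252, -0.225).
The plane normal is n = v₁ × v₂ ∝ (-0.242, -0.411, 0.550).
True dip = arccos(n_z / |n|) = arccos(0.7559) = 40.9°.
Dip direction = azimuth of (n_x, n_y) = atan2(-0.242, -0.411) = 210°.

true dip 41°, dip direction 210°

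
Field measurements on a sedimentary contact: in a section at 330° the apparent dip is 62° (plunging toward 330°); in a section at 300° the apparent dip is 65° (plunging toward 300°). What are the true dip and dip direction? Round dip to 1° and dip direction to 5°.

Represent each trace as a vector plunging at its apparent dip toward its trend (east-north-up frame): v₁ = (-0.235, 0.407, -0.883), v₂ = (-0.366, 0.211, -0.906).
Cross product v₁ × v₂ gives the pole to the plane: n ∝ (-0.182, 0.110, 0.099).
Dip δ = arctan(|n_h|/n_z) = arctan(0.213/0.099) = 65.0°.
Dip direction = atan2(-0.182, 0.110) = 301° (azimuth of n's horizontal projection).

true dip 65°, dip direction 300°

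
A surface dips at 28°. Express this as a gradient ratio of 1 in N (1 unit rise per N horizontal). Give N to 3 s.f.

1 : N means tan θ = 1/N, so N = 1/tan 28° = 1/0.5317

1 in 1.88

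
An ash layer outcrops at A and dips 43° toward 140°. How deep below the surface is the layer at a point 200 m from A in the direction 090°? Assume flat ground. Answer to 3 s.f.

120 m

The hole lies 50° from the dip direction, so the down-dip offset is 200 × cos 50° = 128.56 m.
Depth = down-dip offset × tan(dip) = 128.56 × tan 43° = 128.56 × 0.9325
Depth = 119.88 m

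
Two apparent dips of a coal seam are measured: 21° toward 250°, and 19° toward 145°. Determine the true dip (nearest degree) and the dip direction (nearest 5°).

Represent each trace as a vector plunging at its apparent dip toward its trend (east-north-up frame): v₁ = (-0.877, -0.319, -0.358), v₂ = (0.542, -0.775, -0.326).
n = v₁ × v₂ = (-0.174, -0.480, 0.853) (taken with n_z > 0).
Dip δ = arctan(|n_h|/n_z) = arctan(0.510/0.853) = 30.9°.
The horizontal component of n points toward azimuth atan2(n_x, n_y) = 200°, the dip direction.

true dip 31°, dip direction 200°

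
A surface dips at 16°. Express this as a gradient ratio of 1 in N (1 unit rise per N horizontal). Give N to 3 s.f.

1 : N means tan θ = 1/N, so N = 1/tan 16° = 1/0.2867

1 in 3.49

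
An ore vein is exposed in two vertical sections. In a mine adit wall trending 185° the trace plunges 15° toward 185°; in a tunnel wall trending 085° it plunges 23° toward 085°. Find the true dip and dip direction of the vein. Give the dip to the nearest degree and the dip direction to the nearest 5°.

true dip 29°, dip direction 125°

Represent each trace as a vector plunging at its apparent dip toward its trend (east-north-up frame): v₁ = (-0.084, -0.962, -0.259), v₂ = (0.917, 0.080, -0.391).
The plane normal is n = v₁ × v₂ ∝ (0.397, -0.270, 0.876).
tan δ = √(n_x²+n_y²)/n_z = 0.480/0.876, so δ = 28.7°.
The horizontal component of n points toward azimuth atan2(n_x, n_y) = 124°, the dip direction.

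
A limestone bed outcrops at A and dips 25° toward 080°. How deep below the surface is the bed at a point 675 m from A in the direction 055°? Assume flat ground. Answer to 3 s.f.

The hole lies 25° from the dip direction, so the down-dip offset is 675 × cos 25° = 611.76 m.
Depth = down-dip offset × tan(dip) = 611.76 × tan 25° = 611.76 × 0.4663
Depth = 285.27 m

285 m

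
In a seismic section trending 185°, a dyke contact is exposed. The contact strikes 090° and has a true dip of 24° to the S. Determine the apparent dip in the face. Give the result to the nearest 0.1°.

23.9°

Angle between strike (090°) and section (185°): β = 85°.
tan(apparent dip) = tan 24° · sin 85° = 0.4435
apparent dip = arctan 0.4435 = 23.92°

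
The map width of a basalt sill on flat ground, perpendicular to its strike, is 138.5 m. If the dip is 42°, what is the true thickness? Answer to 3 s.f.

True thickness t = w · sin(dip) = 138.5 × sin 42°
t = 138.5 × 0.6691 = 92.675 m

92.7 m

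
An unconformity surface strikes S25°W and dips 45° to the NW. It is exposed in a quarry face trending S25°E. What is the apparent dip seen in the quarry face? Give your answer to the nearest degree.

Angle between strike (S25°W) and section (S25°E): β = 50°.
tan α = tan 45° × sin 50° = 1.0000 × 0.7660 = 0.7660
apparent dip = arctan 0.7660 = 37.45°

37°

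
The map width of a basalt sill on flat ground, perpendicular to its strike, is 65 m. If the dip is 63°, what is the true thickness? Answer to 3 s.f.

True thickness t = w · sin(dip) = 65 × sin 63°
t = 65 × 0.8910 = 57.915 m

57.9 m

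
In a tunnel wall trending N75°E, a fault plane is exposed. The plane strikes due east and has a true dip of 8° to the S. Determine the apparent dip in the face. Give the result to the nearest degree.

2°

The strike is due east and the section trends N75°E; the acute angle between them is β = 15°.
tan(apparent dip) = tan 8° · sin 15° = 0.0364
α = arctan(0.0364) = 2.08°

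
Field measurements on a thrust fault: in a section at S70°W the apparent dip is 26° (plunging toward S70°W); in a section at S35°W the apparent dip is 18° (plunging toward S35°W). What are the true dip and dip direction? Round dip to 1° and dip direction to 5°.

Each apparent-dip line lies in the plane. As unit vectors (x east, y north, z up), v₁ plunges 26°→S70°W and v₂ plunges 18°→S35°W.
The plane normal is n = v₁ × v₂ ∝ (-0.247, -0.022, 0.490).
True dip = arccos(n_z / |n|) = arccos(0.8927) = 26.8°.
Dip direction = azimuth of (n_x, n_y) = atan2(-0.247, -0.022) = 265°.

true dip 27°, dip direction 265°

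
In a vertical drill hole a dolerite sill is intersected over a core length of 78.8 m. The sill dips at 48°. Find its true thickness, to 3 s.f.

52.7 m

True thickness t = h · cos(dip) = 78.8 × cos 48°
t = 78.8 × 0.6691 = 52.727 m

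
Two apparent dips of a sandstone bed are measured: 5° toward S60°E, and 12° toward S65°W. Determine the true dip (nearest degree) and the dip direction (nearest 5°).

true dip 18°, dip direction 195°

Represent each trace as a vector plunging at its apparent dip toward its trend (east-north-up frame): v₁ = (0.863, -0.498, -0.087), v₂ = (-0.887, -0.413, -0.208).
Cross product v₁ × v₂ gives the pole to the plane: n ∝ (-0.068, -0.257, 0.798).
Dip δ = arctan(|n_h|/n_z) = arctan(0.265/0.798) = 18.4°.
Dip direction = atan2(-0.068, -0.257) = 195° (azimuth of n's horizontal projection).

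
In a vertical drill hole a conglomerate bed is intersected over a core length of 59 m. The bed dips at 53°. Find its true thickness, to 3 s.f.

35.5 m

True thickness t = h · cos(dip) = 59 × cos 53°
t = 59 × 0.6018 = 35.507 m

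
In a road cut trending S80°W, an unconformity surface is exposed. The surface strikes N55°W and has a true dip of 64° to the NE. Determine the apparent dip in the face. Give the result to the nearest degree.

55°

The section lies 45° from the strike.
tan(apparent dip) = tan 64° · sin 45° = 1.4498
apparent dip = arctan 1.4498 = 55.40°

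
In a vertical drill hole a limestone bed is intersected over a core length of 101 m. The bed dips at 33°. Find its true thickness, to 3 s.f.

84.7 m

True thickness t = h · cos(dip) = 101 × cos 33°
t = 101 × 0.8387 = 84.706 m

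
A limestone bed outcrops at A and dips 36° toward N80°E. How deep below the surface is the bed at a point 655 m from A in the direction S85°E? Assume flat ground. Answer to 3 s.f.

The hole lies 15° from the dip direction, so the down-dip offset is 655 × cos 15° = 632.68 m.
Depth = down-dip offset × tan(dip) = 632.68 × tan 36° = 632.68 × 0.7265
Depth = 459.67 m

460 m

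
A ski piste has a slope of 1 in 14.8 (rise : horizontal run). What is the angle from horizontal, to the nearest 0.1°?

3.9°

tan θ = 1/14.8 = 0.0676
θ = arctan(0.0676) = 3.87°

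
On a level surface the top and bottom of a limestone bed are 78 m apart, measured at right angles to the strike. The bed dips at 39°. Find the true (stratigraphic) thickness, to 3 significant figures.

49.1 m

True thickness t = w · sin(dip) = 78 × sin 39°
t = 78 × 0.6293 = 49.087 m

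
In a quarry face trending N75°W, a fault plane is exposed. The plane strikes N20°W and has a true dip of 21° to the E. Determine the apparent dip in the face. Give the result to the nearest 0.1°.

17.5°

Angle between strike (N20°W) and section (N75°W): β = 55°.
tan α = tan 21° × sin 55° = 0.3839 × 0.8192 = 0.3144
α = arctan(0.3144) = 17.46°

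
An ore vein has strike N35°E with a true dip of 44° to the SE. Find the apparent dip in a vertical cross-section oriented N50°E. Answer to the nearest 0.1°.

The section lies 15° from the strike.
tan(apparent dip) = tan 44° · sin 15° = 0.2499
α = arctan(0.2499) = 14.03°

14.0°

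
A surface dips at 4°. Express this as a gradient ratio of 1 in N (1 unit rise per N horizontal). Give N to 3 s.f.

1 : N means tan θ = 1/N, so N = 1/tan 4° = 1/0.0699

1 in 14.3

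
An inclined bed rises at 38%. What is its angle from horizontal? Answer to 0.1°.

20.8°

tan θ = 38/100 = 0.3800
θ = arctan(0.3800) = 20.81°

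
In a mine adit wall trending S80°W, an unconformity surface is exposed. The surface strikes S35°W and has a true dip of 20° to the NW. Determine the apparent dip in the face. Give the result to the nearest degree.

The section lies 45° from the strike.
tan α = tan 20° × sin 45° = 0.3640 × 0.7071 = 0.2574
apparent dip = arctan 0.2574 = 14.43°

14°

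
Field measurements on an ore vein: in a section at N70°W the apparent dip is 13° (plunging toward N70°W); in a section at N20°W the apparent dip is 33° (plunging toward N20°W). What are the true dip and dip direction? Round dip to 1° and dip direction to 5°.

The two traces are lines in the plane: v₁ = (sin 290°·cos 13°, cos 290°·cos 13°, −sin 13°), v₂ = (sin 340°·cos 33°, cos 340°·cos 33°, −sin 33°).
The plane normal is n = v₁ × v₂ ∝ (0.004, 0.434, 0.626).
Dip δ = arctan(|n_h|/n_z) = arctan(0.434/0.626) = 34.7°.
The horizontal component of n points toward azimuth atan2(n_x, n_y) = 1°, the dip direction.

true dip 35°, dip direction 000°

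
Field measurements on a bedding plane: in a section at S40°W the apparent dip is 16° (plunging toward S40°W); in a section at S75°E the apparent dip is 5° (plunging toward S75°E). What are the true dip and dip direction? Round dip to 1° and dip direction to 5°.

Represent each trace as a vector plunging at its apparent dip toward its trend (east-north-up frame): v₁ = (-0.618, -0.736, -0.276), v₂ = (0.962, -0.258, -0.087).
The plane normal is n = v₁ × v₂ ∝ (-0.007, -0.319, 0.868).
True dip = arccos(n_z / |n|) = arccos(0.9385) = 20.2°.
The horizontal component of n points toward azimuth atan2(n_x, n_y) = 181°, the dip direction.

true dip 20°, dip direction 180°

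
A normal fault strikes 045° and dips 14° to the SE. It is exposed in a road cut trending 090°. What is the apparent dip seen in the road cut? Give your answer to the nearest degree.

10°

The section lies 45° from the strike.
tan α = tan 14° × sin 45° = 0.2493 × 0.7071 = 0.1763
apparent dip = arctan 0.1763 = 10.00°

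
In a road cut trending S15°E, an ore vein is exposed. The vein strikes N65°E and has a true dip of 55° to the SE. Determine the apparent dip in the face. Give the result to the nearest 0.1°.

The section lies 80° from the strike.
tan α = tan 55° × sin 80° = 1.4281 × 0.9848 = 1.4065
apparent dip = arctan 1.4065 = 54.59°

54.6°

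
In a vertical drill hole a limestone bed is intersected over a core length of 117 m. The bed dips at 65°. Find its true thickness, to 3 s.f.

True thickness t = h · cos(dip) = 117 × cos 65°
t = 117 × 0.4226 = 49.446 m

49.4 m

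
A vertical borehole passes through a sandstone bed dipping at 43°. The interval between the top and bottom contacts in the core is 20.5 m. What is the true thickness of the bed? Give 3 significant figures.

15.0 m

True thickness t = h · cos(dip) = 20.5 × cos 43°
t = 20.5 × 0.7314 = 14.993 m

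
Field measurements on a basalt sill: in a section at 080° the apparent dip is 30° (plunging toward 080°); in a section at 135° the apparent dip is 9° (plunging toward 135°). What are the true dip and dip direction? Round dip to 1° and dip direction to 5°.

true dip 32°, dip direction 060°

Each apparent-dip line lies in the plane. As unit vectors (x east, y north, z up), v₁ plunges 30°→080° and v₂ plunges 9°→135°.
n = v₁ × v₂ = (0.373, 0.216, 0.701) (taken with n_z > 0).
True dip = arccos(n_z / |n|) = arccos(0.8519) = 31.6°.
The horizontal component of n points toward azimuth atan2(n_x, n_y) = 60°, the dip direction.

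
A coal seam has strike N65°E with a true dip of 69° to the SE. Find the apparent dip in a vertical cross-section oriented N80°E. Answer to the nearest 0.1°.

34.0°

The section lies 15° from the strike.
tan α = tan 69° × sin 15° = 2.6051 × 0.2588 = 0.6742
α = arctan(0.6742) = 33.99°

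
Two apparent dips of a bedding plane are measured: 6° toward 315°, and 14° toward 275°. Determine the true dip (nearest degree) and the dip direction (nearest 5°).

true dip 16°, dip direction 245°

Represent each trace as a vector plunging at its apparent dip toward its trend (east-north-up frame): v₁ = (-0.703, 0.703, -0.105), v₂ = (-0.967, 0.085, -0.242).
Cross product v₁ × v₂ gives the pole to the plane: n ∝ (-0.161, -0.069, 0.620).
Dip δ = arctan(|n_h|/n_z) = arctan(0.175/0.620) = 15.8°.
Dip direction = azimuth of (n_x, n_y) = atan2(-0.161, -0.069) = 247°.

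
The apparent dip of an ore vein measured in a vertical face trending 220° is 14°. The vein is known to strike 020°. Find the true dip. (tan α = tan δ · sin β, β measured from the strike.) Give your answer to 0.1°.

36.1°

The section is 20° from the strike.
tan δ = tan α / sin β = tan 14° / sin 20° = 0.2493 / 0.3420 = 0.7290
true dip = arctan 0.7290 = 36.09°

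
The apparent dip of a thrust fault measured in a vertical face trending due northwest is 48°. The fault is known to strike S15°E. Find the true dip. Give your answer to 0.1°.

The section is 30° from the strike.
tan(true dip) = tan 48° / sin 30° = 2.2212
true dip = arctan 2.2212 = 65.76°

65.8°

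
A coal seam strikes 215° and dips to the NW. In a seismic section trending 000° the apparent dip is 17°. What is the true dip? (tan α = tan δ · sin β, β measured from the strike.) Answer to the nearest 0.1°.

The section is 35° from the strike.
tan δ = tan α / sin β = tan 17° / sin 35° = 0.3057 / 0.5736 = 0.5330
true dip = arctan 0.5330 = 28.06°

28.1°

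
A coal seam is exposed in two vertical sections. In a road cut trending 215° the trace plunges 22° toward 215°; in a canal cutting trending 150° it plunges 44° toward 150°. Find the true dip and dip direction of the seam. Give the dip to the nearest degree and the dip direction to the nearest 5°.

Each apparent-dip line lies in the plane. As unit vectors (x east, y north, z up), v₁ plunges 22°→215° and v₂ plunges 44°→150°.
n = v₁ × v₂ = (0.294, -0.504, 0.604) (taken with n_z > 0).
Dip δ = arctan(|n_h|/n_z) = arctan(0.584/0.604) = 44.0°.
Dip direction = atan2(0.294, -0.504) = 150° (azimuth of n's horizontal projection).

true dip 44°, dip direction 150°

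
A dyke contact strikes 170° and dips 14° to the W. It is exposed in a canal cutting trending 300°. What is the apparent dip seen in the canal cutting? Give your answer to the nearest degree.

11°

The strike is 170° and the section trends 300°; the acute angle between them is β = 50°.
tan(apparent dip) = tan 14° · sin 50° = 0.1910
α = arctan(0.1910) = 10.81°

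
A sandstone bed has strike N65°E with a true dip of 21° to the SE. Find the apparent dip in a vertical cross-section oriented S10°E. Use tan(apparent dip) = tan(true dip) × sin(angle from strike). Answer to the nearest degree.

Angle between strike (N65°E) and section (S10°E): β = 75°.
tan(apparent dip) = tan 21° · sin 75° = 0.3708
apparent dip = arctan 0.3708 = 20.34°

20°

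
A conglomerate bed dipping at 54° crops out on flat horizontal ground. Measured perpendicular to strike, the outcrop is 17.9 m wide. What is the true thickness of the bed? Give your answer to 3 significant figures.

14.5 m

True thickness t = w · sin(dip) = 17.9 × sin 54°
t = 17.9 × 0.8090 = 14.481 m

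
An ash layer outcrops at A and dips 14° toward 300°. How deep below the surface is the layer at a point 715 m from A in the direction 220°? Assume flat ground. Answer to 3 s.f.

31.0 m

The hole lies 80° from the dip direction, so the down-dip offset is 715 × cos 80° = 124.16 m.
Depth = down-dip offset × tan(dip) = 124.16 × tan 14° = 124.16 × 0.2493
Depth = 30.96 m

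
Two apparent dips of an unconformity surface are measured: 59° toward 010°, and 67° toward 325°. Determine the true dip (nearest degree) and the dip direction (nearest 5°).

Each apparent-dip line lies in the plane. As unit vectors (x east, y north, z up), v₁ plunges 59°→010° and v₂ plunges 67°→325°.
Cross product v₁ × v₂ gives the pole to the plane: n ∝ (-0.193, 0.274, 0.142).
tan δ = √(n_x²+n_y²)/n_z = 0.335/0.142, so δ = 67.0°.
The horizontal component of n points toward azimuth atan2(n_x, n_y) = 325°, the dip direction.

true dip 67°, dip direction 325°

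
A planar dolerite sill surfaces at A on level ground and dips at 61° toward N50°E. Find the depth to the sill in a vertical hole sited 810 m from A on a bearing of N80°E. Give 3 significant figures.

The hole lies 30° from the dip direction, so the down-dip offset is 810 × cos 30° = 701.48 m.
Depth = down-dip offset × tan(dip) = 701.48 × tan 61° = 701.48 × 1.8040
Depth = 1265.50 m

1270 m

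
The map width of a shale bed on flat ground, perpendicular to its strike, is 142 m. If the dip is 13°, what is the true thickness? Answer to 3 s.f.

31.9 m

True thickness t = w · sin(dip) = 142 × sin 13°
t = 142 × 0.2250 = 31.943 m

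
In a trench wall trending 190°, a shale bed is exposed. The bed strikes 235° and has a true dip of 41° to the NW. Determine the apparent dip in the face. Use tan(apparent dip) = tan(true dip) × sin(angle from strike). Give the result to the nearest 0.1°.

31.6°

The section lies 45° from the strike.
tan α = tan 41° × sin 45° = 0.8693 × 0.7071 = 0.6147
apparent dip = arctan 0.6147 = 31.58°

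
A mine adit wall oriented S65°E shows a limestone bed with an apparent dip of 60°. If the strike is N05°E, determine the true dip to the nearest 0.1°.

61.5°

The section is 70° from the strike.
tan(true dip) = tan 60° / sin 70° = 1.8432
δ = arctan(1.8432) = 61.52°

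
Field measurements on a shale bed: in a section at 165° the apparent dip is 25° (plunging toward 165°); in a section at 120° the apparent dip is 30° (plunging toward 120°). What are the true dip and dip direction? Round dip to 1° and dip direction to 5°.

true dip 30°, dip direction 130°

Represent each trace as a vector plunging at its apparent dip toward its trend (east-north-up frame): v₁ = (0.235, -0.875, -0.423), v₂ = (0.750, -0.433, -0.500).
The plane normal is n = v₁ × v₂ ∝ (0.255, -0.200, 0.555).
Dip δ = arctan(|n_h|/n_z) = arctan(0.324/0.555) = 30.2°.
The horizontal component of n points toward azimuth atan2(n_x, n_y) = 128°, the dip direction.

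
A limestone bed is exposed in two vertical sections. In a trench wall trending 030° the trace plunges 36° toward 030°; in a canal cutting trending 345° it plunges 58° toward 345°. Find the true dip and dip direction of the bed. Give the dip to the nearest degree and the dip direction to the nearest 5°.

true dip 60°, dip direction 325°

Each apparent-dip line lies in the plane. As unit vectors (x east, y north, z up), v₁ plunges 36°→030° and v₂ plunges 58°→345°.
Cross product v₁ × v₂ gives the pole to the plane: n ∝ (-0.293, 0.424, 0.303).
True dip = arccos(n_z / |n|) = arccos(0.5071) = 59.5°.
Dip direction = atan2(-0.293, 0.424) = 325° (azimuth of n's horizontal projection).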